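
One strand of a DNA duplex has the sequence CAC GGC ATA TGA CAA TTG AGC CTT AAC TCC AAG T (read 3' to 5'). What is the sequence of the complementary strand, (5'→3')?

5'-GTGCCGTATACTGTTAACTCGGAATTGAGGTTCA-3'

The strand is given 3'→5', so its complement runs 5'→3' in the same left-to-right order: pair each base A↔T, G↔C.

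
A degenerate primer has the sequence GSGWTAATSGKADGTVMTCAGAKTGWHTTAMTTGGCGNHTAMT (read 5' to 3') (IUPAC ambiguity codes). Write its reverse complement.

5′-AKTADNCGCCAAKTAADWCAMTCTGAKBACHTMCSATTAWCSC-3′

Standard pairs A↔T, G↔C; ambiguity codes pair M↔K, W↔W, S↔S, D↔H, V↔B, N↔N. Complement (CSCWATTASCMTHCABKAGTCTMACWDAATKAACCGCNDATKA), then reverse for 5'→3'.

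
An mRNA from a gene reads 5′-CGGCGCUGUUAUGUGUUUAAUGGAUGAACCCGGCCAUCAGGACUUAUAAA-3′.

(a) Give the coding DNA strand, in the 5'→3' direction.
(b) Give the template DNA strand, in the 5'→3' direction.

(a) 5'-CGGCGCTGTTATGTGTTTAATGGATGAACCCGGCCATCAGGACTTATAAA-3'
(b) 5'-TTTATAAGTCCTGATGGCCGGGTTCATCCATTAAACACATAACAGCGCCG-3'

(a) The coding strand matches the mRNA with U→T.
(b) The template strand is the reverse complement of the coding strand.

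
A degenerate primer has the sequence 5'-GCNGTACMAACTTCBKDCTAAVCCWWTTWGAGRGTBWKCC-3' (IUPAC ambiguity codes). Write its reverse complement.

5′-GGMWVACYCTCWAAWWGGBTTAGHMVGAAGTTKGTACNGC-3′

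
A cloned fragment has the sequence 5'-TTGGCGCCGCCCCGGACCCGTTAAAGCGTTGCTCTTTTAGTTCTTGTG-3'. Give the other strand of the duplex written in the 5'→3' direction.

Pairing A↔T and G↔C gives AACCGCGGCGGGGCCTGGGCAATTTCGCAACGAGAAAATCAAGAACAC, running 3'→5'. Reverse for the 5'→3' convention.

5'-CACAAGAACTAAAAGAGCAACGCTTTAACGGGTCCGGGGCGGCGCCAA-3'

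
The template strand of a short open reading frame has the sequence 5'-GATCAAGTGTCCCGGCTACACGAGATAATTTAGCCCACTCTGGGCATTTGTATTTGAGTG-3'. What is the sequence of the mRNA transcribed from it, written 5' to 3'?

RNA polymerase reads the template 3'→5' and synthesizes mRNA 5'→3' by base-pairing (A→U, T→A, G↔C). The complement of the template is CTAGTTCACAGGGCCGATGTGCTCTATTAAATCGGGTGAGACCCGTAAACATAAACTCAC; antiparallel, so 5'→3' the coding strand is CACTCAAATACAAATGCCCAGAGTGGGCTAAATTATCTCGTGTAGCCGGGACACTTGATC. Replace T with U for the mRNA.

5'-CACUCAAAUACAAAUGCCCAGAGUGGGCUAAAUUAUCUCGUGUAGCCGGGACACUUGAUC-3'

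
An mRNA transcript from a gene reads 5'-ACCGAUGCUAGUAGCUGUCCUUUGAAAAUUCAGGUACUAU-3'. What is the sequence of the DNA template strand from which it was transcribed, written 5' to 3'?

5′-ATAGTACCTGAATTTTCAAAGGACAGCTACTAGCATCGGT-3′

Replace U with T to get the coding DNA strand: ACCGATGCTAGTAGCTGTCCTTTGAAAATTCAGGTACTAT. The template strand is its reverse complement (complement TGGCTACGATCATCGACAGGAAACTTTTAAGTCCATGATA, then reverse).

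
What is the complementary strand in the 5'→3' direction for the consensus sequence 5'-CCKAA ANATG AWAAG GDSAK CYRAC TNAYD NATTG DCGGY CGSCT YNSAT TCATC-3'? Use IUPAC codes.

5'-GATGAATSNRAGSCGRCCGHCAATNHRTNAGTYRGMTSHCCTTWTCATNTTTMGG-3'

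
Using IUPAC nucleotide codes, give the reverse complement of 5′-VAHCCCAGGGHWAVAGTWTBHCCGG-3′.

5'-CCGGDVAWACTBTWDCCCTGGGDTB-3'

Standard pairs A↔T, G↔C; ambiguity codes pair W↔W, B↔V, H↔D. Complement (BTDGGGTCCCDWTBTCAWAVDGGCC), then reverse for 5'→3'.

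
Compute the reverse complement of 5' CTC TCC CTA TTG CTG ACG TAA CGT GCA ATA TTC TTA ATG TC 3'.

5′-GACATTAAGAATATTGCACGTTACGTCAGCAATAGGGAGAG-3′

Reading the sequence 3'→5' and pairing each base (A↔T, G↔C) gives the reverse complement directly.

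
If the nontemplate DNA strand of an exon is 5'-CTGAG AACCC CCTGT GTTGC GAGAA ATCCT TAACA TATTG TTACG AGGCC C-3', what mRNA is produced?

mRNA has the coding-strand sequence with U in place of T.

5'-CUGAGAACCCCCUGUGUUGCGAGAAAUCCUUAACAUAUUGUUACGAGGCCC-3'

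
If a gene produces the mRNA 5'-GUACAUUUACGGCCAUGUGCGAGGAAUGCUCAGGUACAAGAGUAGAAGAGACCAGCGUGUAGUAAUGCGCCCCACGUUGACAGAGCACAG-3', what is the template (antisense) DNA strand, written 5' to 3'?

5'-CTGTGCTCTGTCAACGTGGGGCGCATTACTACACGCTGGTCTCTTCTACTCTTGTACCTGAGCATTCCTCGCACATGGCCGTAAATGTAC-3'

Replace U with T to get the coding DNA strand: GTACATTTACGGCCATGTGCGAGGAATGCTCAGGTACAAGAGTAGAAGAGACCAGCGTGTAGTAATGCGCCCCACGTTGACAGAGCACAG. The template strand is its reverse complement (complement CATGTAAATGCCGGTACACGCTCCTTACGAGTCCATGTTCTCATCTTCTCTGGTCGCACATCATTACGCGGGGTGCAACTGTCTCGTGTC, then reverse).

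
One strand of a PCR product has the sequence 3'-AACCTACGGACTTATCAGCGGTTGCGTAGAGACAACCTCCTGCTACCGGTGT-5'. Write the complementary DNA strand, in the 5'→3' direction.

The strand is given 3'→5', so its complement runs 5'→3' in the same left-to-right order: pair each base A↔T, G↔C.

5'-TTGGATGCCTGAATAGTCGCCAACGCATCTCTGTTGGAGGACGATGGCCACA-3'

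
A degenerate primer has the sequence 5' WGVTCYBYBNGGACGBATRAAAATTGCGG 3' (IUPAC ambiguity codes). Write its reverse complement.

Standard pairs A↔T, G↔C; ambiguity codes pair R↔Y, W↔W, B↔V, N↔N. Complement (WCBAGRVRVNCCTGCVTAYTTTTAACGCC), then reverse for 5'→3'.

5'-CCGCAATTTTYATVCGTCCNVRVRGABCW-3'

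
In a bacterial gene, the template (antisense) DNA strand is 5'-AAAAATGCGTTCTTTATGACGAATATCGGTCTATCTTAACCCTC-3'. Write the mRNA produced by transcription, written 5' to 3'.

5'-GAGGGUUAAGAUAGACCGAUAUUCGUCAUAAAGAACGCAUUUUU-3'

RNA polymerase reads the template 3'→5' and synthesizes mRNA 5'→3' by base-pairing (A→U, T→A, G↔C). The complement of the template is TTTTTACGCAAGAAATACTGCTTATAGCCAGATAGAATTGGGAG; antiparallel, so 5'→3' the coding strand is GAGGGTTAAGATAGACCGATATTCGTCATAAAGAACGCATTTTT. Replace T with U for the mRNA.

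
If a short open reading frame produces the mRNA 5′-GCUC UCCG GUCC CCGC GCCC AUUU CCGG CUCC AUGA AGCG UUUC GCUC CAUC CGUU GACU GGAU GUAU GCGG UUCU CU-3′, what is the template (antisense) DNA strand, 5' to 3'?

5'-AGAGAACCGCATACATCCAGTCAACGGATGGAGCGAAACGCTTCATGGAGCCGGAAATGGGCGCGGGGACCGGAGAGC-3'

Replace U with T to get the coding DNA strand: GCTCTCCGGTCCCCGCGCCCATTTCCGGCTCCATGAAGCGTTTCGCTCCATCCGTTGACTGGATGTATGCGGTTCTCT. The template strand is its reverse complement (complement CGAGAGGCCAGGGGCGCGGGTAAAGGCCGAGGTACTTCGCAAAGCGAGGTAGGCAACTGACCTACATACGCCAAGAGA, then reverse).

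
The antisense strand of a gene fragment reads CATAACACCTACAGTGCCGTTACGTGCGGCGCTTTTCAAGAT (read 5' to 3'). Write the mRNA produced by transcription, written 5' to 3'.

5'-AUCUUGAAAAGCGCCGCACGUAACGGCACUGUAGGUGUUAUG-3'

The mRNA has the sequence of the coding strand (reverse complement of the template) with T→U. Reverse complement of CATAACACCTACAGTGCCGTTACGTGCGGCGCTTTTCAAGAT is ATCTTGAAAAGCGCCGCACGTAACGGCACTGTAGGTGTTATG; then T→U.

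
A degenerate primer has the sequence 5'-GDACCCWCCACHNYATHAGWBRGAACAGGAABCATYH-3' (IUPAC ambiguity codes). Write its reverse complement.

Standard pairs A↔T, G↔C; ambiguity codes pair R↔Y, W↔W, B↔V, D↔H, N↔N. Complement (CHTGGGWGGTGDNRTADTCWVYCTTGTCCTTVGTARD), then reverse for 5'→3'.

5'-DRATGVTTCCTGTTCYVWCTDATRNDGTGGWGGGTHC-3'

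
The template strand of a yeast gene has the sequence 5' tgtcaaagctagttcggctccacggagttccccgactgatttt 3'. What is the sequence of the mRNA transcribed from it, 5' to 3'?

5'-AAAAUCAGUCGGGGAACUCCGUGGAGCCGAACUAGCUUUGACA-3'

RNA polymerase reads the template 3'→5' and synthesizes mRNA 5'→3' by base-pairing (A→U, T→A, G↔C). The complement of the template is ACAGTTTCGATCAAGCCGAGGTGCCTCAAGGGGCTGACTAAAA; antiparallel, so 5'→3' the coding strand is AAAATCAGTCGGGGAACTCCGTGGAGCCGAACTAGCTTTGACA. Replace T with U for the mRNA.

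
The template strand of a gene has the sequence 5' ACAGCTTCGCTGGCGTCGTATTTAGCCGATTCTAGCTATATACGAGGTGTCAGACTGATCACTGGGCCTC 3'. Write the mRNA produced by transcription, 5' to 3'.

5'-GAGGCCCAGUGAUCAGUCUGACACCUCGUAUAUAGCUAGAAUCGGCUAAAUACGACGCCAGCGAAGCUGU-3'

The mRNA has the sequence of the coding strand (reverse complement of the template) with T→U. Reverse complement of ACAGCTTCGCTGGCGTCGTATTTAGCCGATTCTAGCTATATACGAGGTGTCAGACTGATCACTGGGCCTC is GAGGCCCAGTGATCAGTCTGACACCTCGTATATAGCTAGAATCGGCTAAATACGACGCCAGCGAAGCTGT; then T→U.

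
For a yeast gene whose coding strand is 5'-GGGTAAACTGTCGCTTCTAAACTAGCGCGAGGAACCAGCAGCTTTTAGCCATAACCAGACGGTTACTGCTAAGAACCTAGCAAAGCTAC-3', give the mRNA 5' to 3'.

5′-GGGUAAACUGUCGCUUCUAAACUAGCGCGAGGAACCAGCAGCUUUUAGCCAUAACCAGACGGUUACUGCUAAGAACCUAGCAAAGCUAC-3′

mRNA has the coding-strand sequence with U in place of T.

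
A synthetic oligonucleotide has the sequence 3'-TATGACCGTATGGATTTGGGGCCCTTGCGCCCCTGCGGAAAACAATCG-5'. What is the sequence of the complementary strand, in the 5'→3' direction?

5'-ATACTGGCATACCTAAACCCCGGGAACGCGGGGACGCCTTTTGTTAGC-3'

The strand is given 3'→5', so its complement runs 5'→3' in the same left-to-right order: pair each base A↔T, G↔C.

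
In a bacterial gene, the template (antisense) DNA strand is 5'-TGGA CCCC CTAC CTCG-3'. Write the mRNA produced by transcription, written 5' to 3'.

RNA polymerase reads the template 3'→5' and synthesizes mRNA 5'→3' by base-pairing (A→U, T→A, G↔C). The complement of the template is ACCTGGGGGATGGAGC; antiparallel, so 5'→3' the coding strand is CGAGGTAGGGGGTCCA. Replace T with U for the mRNA.

5'-CGAGGUAGGGGGUCCA-3'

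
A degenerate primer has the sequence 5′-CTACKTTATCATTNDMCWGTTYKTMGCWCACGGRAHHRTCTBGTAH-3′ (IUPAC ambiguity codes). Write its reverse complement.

5'-DTACVAGAYDDTYCCGTGWGCKAMRAACWGKHNAATGATAAMGTAG-3'

Standard pairs A↔T, G↔C; ambiguity codes pair R↔Y, M↔K, W↔W, B↔V, D↔H, N↔N. Complement (GATGMAATAGTAANHKGWCAARMAKCGWGTGCCYTDDYAGAVCATD), then reverse for 5'→3'.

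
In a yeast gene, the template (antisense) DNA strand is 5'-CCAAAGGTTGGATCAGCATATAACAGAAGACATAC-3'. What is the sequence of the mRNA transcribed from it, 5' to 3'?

RNA polymerase reads the template 3'→5' and synthesizes mRNA 5'→3' by base-pairing (A→U, T→A, G↔C). The complement of the template is GGTTTCCAACCTAGTCGTATATTGTCTTCTGTATG; antiparallel, so 5'→3' the coding strand is GTATGTCTTCTGTTATATGCTGATCCAACCTTTGG. Replace T with U for the mRNA.

5'-GUAUGUCUUCUGUUAUAUGCUGAUCCAACCUUUGG-3'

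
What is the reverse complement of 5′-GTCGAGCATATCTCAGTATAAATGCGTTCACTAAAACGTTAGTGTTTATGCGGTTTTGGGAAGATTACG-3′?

5'-CGTAATCTTCCCAAAACCGCATAAACACTAACGTTTTAGTGAACGCATTTATACTGAGATATGCTCGAC-3'

Complement each base (A↔T, G↔C): CAGCTCGTATAGAGTCATATTTACGCAAGTGATTTTGCAATCACAAATACGCCAAAACCCTTCTAATGC. Then reverse.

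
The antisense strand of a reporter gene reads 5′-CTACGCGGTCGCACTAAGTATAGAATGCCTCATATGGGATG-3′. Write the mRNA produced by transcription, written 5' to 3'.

The mRNA has the sequence of the coding strand (reverse complement of the template) with T→U. Reverse complement of CTACGCGGTCGCACTAAGTATAGAATGCCTCATATGGGATG is CATCCCATATGAGGCATTCTATACTTAGTGCGACCGCGTAG; then T→U.

5'-CAUCCCAUAUGAGGCAUUCUAUACUUAGUGCGACCGCGUAG-3'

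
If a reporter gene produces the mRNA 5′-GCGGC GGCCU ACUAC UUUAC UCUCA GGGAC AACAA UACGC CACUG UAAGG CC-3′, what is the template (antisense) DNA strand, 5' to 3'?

5'-GGCCTTACAGTGGCGTATTGTTGTCCCTGAGAGTAAAGTAGTAGGCCGCCGC-3'

Replace U with T to get the coding DNA strand: GCGGCGGCCTACTACTTTACTCTCAGGGACAACAATACGCCACTGTAAGGCC. The template strand is its reverse complement (complement CGCCGCCGGATGATGAAATGAGAGTCCCTGTTGTTATGCGGTGACATTCCGG, then reverse).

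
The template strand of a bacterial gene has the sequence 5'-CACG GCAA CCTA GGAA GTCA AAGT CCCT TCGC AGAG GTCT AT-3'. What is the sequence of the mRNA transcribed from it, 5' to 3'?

RNA polymerase reads the template 3'→5' and synthesizes mRNA 5'→3' by base-pairing (A→U, T→A, G↔C). The complement of the template is GTGCCGTTGGATCCTTCAGTTTCAGGGAAGCGTCTCCAGATA; antiparallel, so 5'→3' the coding strand is ATAGACCTCTGCGAAGGGACTTTGACTTCCTAGGTTGCCGTG. Replace T with U for the mRNA.

5'-AUAGACCUCUGCGAAGGGACUUUGACUUCCUAGGUUGCCGUG-3'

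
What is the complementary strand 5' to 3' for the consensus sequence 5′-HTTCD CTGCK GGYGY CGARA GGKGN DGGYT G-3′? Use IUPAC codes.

Standard pairs A↔T, G↔C; ambiguity codes pair R↔Y, K↔M, D↔H, N↔N. Complement (DAAGHGACGMCCRCRGCTYTCCMCNHCCRAC), then reverse for 5'→3'.

5'-CARCCHNCMCCTYTCGRCRCCMGCAGHGAAD-3'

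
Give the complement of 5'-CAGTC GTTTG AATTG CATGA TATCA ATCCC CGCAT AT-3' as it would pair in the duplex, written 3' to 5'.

3'-GTCAGCAAACTTAACGTACTATAGTTAGGGGCGTATA-5'

Base-pairing A↔T, G↔C gives the complement. The complementary strand is antiparallel, so paired with a 5'→3' strand it runs 3'→5'.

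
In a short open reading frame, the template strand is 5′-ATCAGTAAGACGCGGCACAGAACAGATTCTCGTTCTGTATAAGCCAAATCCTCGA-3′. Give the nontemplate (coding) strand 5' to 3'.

The coding strand is complementary and antiparallel to the template: take the complement (A↔T, G↔C) and reverse.

5′-TCGAGGATTTGGCTTATACAGAACGAGAATCTGTTCTGTGCCGCGTCTTACTGAT-3′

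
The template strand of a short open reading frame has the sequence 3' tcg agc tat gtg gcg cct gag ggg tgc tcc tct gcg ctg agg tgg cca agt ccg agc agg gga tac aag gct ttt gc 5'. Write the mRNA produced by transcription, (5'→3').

5′-AGCUCGAUACACCGCGGACUCCCCACGAGGAGACGCGACUCCACCGGUUCAGGCUCGUCCCCUAUGUUCCGAAAACG-3′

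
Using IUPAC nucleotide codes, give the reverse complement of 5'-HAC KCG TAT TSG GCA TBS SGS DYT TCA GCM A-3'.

5'-TKGCTGAARHSCSSVATGCCSAATACGMGTD-3'

Standard pairs A↔T, G↔C; ambiguity codes pair Y↔R, M↔K, S↔S, B↔V, D↔H. Complement (DTGMGCATAASCCGTAVSSCSHRAAGTCGKT), then reverse for 5'→3'.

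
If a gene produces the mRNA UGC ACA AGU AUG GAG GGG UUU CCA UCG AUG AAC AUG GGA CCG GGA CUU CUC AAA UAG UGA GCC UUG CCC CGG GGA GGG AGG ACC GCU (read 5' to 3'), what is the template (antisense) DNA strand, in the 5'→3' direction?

Replace U with T to get the coding DNA strand: TGCACAAGTATGGAGGGGTTTCCATCGATGAACATGGGACCGGGACTTCTCAAATAGTGAGCCTTGCCCCGGGGAGGGAGGACCGCT. The template strand is its reverse complement (complement ACGTGTTCATACCTCCCCAAAGGTAGCTACTTGTACCCTGGCCCTGAAGAGTTTATCACTCGGAACGGGGCCCCTCCCTCCTGGCGA, then reverse).

5′-AGCGGTCCTCCCTCCCCGGGGCAAGGCTCACTATTTGAGAAGTCCCGGTCCCATGTTCATCGATGGAAACCCCTCCATACTTGTGCA-3′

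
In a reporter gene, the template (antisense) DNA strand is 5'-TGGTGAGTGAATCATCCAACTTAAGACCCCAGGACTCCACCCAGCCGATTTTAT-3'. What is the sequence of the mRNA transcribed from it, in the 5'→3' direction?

RNA polymerase reads the template 3'→5' and synthesizes mRNA 5'→3' by base-pairing (A→U, T→A, G↔C). The complement of the template is ACCACTCACTTAGTAGGTTGAATTCTGGGGTCCTGAGGTGGGTCGGCTAAAATA; antiparallel, so 5'→3' the coding strand is ATAAAATCGGCTGGGTGGAGTCCTGGGGTCTTAAGTTGGATGATTCACTCACCA. Replace T with U for the mRNA.

5'-AUAAAAUCGGCUGGGUGGAGUCCUGGGGUCUUAAGUUGGAUGAUUCACUCACCA-3'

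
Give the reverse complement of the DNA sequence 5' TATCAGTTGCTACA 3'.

Reading the sequence 3'→5' and pairing each base (A↔T, G↔C) gives the reverse complement directly.

5'-TGTAGCAACTGATA-3'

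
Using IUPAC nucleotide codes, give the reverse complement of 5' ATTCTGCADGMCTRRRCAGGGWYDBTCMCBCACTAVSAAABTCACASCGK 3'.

Standard pairs A↔T, G↔C; ambiguity codes pair R↔Y, M↔K, W↔W, S↔S, B↔V, D↔H. Complement (TAAGACGTHCKGAYYYGTCCCWRHVAGKGVGTGATBSTTTVAGTGTSGCM), then reverse for 5'→3'.

5'-MCGSTGTGAVTTTSBTAGTGVGKGAVHRWCCCTGYYYAGKCHTGCAGAAT-3'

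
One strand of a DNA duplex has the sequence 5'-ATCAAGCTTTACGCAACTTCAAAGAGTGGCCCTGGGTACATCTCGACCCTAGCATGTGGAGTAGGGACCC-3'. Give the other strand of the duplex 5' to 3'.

The complement of ATCAAGCTTTACGCAACTTCAAAGAGTGGCCCTGGGTACATCTCGACCCTAGCATGTGGAGTAGGGACCC is TAGTTCGAAATGCGTTGAAGTTTCTCACCGGGACCCATGTAGAGCTGGGATCGTACACCTCATCCCTGGG (A↔T, G↔C). DNA strands are antiparallel, so the complementary strand runs 3'→5'; reversing gives the 5'→3' form.

5'-GGGTCCCTACTCCACATGCTAGGGTCGAGATGTACCCAGGGCCACTCTTTGAAGTTGCGTAAAGCTTGAT-3'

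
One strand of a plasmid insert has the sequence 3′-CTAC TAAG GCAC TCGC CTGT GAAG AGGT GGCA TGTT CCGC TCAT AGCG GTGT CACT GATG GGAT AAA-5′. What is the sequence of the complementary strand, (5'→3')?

5'-GATGATTCCGTGAGCGGACACTTCTCCACCGTACAAGGCGAGTATCGCCACAGTGACTACCCTATTT-3'

The strand is given 3'→5', so its complement runs 5'→3' in the same left-to-right order: pair each base A↔T, G↔C.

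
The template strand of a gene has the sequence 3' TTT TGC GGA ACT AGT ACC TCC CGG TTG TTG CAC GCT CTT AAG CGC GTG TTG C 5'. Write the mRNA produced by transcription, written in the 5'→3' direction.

5'-AAAACGCCUUGAUCAUGGAGGGCCAACAACGUGCGAGAAUUCGCGCACAACG-3'

Reading the template 3'→5' as shown, RNA polymerase pairs each base (A→U, T→A, G↔C) to build mRNA 5'→3' directly.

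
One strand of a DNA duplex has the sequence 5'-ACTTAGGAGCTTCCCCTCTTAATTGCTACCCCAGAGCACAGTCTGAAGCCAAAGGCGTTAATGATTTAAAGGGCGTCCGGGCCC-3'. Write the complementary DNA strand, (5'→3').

5′-GGGCCCGGACGCCCTTTAAATCATTAACGCCTTTGGCTTCAGACTGTGCTCTGGGGTAGCAATTAAGAGGGGAAGCTCCTAAGT-3′

The complement of ACTTAGGAGCTTCCCCTCTTAATTGCTACCCCAGAGCACAGTCTGAAGCCAAAGGCGTTAATGATTTAAAGGGCGTCCGGGCCC is TGAATCCTCGAAGGGGAGAATTAACGATGGGGTCTCGTGTCAGACTTCGGTTTCCGCAATTACTAAATTTCCCGCAGGCCCGGG (A↔T, G↔C). DNA strands are antiparallel, so the complementary strand runs 3'→5'; reversing gives the 5'→3' form.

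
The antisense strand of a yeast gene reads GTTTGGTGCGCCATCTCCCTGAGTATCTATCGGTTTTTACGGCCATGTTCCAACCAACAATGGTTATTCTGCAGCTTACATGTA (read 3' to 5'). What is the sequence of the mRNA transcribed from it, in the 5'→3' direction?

5'-CAAACCACGCGGUAGAGGGACUCAUAGAUAGCCAAAAAUGCCGGUACAAGGUUGGUUGUUACCAAUAAGACGUCGAAUGUACAU-3'

Reading the template 3'→5' as shown, RNA polymerase pairs each base (A→U, T→A, G↔C) to build mRNA 5'→3' directly.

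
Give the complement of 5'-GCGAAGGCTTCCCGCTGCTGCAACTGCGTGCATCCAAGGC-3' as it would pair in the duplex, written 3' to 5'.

3'-CGCTTCCGAAGGGCGACGACGTTGACGCACGTAGGTTCCG-5'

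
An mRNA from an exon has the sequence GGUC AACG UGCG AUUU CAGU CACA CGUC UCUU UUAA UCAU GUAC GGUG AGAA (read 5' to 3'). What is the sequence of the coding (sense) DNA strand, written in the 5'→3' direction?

5'-GGTCAACGTGCGATTTCAGTCACACGTCTCTTTTAATCATGTACGGTGAGAA-3'

The coding DNA strand has the same 5'→3' sequence as the mRNA with U replaced by T.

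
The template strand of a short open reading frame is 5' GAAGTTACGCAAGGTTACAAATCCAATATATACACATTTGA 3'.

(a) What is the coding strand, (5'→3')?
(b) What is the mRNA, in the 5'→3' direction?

(a) 5'-TCAAATGTGTATATATTGGATTTGTAACCTTGCGTAACTTC-3'
(b) 5'-UCAAAUGUGUAUAUAUUGGAUUUGUAACCUUGCGUAACUUC-3'

(a) The coding strand is the reverse complement of the template: complement CTTCAATGCGTTCCAATGTTTAGGTTATATATGTGTAAACT, then reverse.
(b) mRNA has the coding-strand sequence with T→U.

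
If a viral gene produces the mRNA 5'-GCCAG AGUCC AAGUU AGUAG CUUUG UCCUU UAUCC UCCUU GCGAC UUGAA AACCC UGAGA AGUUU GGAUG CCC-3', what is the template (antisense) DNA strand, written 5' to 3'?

5'-GGGCATCCAAACTTCTCAGGGTTTTCAAGTCGCAAGGAGGATAAAGGACAAAGCTACTAACTTGGACTCTGGC-3'

Replace U with T to get the coding DNA strand: GCCAGAGTCCAAGTTAGTAGCTTTGTCCTTTATCCTCCTTGCGACTTGAAAACCCTGAGAAGTTTGGATGCCC. The template strand is its reverse complement (complement CGGTCTCAGGTTCAATCATCGAAACAGGAAATAGGAGGAACGCTGAACTTTTGGGACTCTTCAAACCTACGGG, then reverse).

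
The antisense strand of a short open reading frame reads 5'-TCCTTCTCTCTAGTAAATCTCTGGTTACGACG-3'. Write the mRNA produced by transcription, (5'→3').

The mRNA has the sequence of the coding strand (reverse complement of the template) with T→U. Reverse complement of TCCTTCTCTCTAGTAAATCTCTGGTTACGACG is CGTCGTAACCAGAGATTTACTAGAGAGAAGGA; then T→U.

5'-CGUCGUAACCAGAGAUUUACUAGAGAGAAGGA-3'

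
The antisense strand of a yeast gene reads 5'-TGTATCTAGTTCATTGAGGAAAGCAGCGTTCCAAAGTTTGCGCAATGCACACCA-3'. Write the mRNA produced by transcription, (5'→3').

5'-UGGUGUGCAUUGCGCAAACUUUGGAACGCUGCUUUCCUCAAUGAACUAGAUACA-3'

RNA polymerase reads the template 3'→5' and synthesizes mRNA 5'→3' by base-pairing (A→U, T→A, G↔C). The complement of the template is ACATAGATCAAGTAACTCCTTTCGTCGCAAGGTTTCAAACGCGTTACGTGTGGT; antiparallel, so 5'→3' the coding strand is TGGTGTGCATTGCGCAAACTTTGGAACGCTGCTTTCCTCAATGAACTAGATACA. Replace T with U for the mRNA.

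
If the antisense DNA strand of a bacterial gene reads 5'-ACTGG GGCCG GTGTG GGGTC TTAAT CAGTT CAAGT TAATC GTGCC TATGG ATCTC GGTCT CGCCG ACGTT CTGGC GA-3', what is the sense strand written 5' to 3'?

5'-TCGCCAGAACGTCGGCGAGACCGAGATCCATAGGCACGATTAACTTGAACTGATTAAGACCCCACACCGGCCCCAGT-3'

The coding strand is complementary and antiparallel to the template: take the complement (A↔T, G↔C) and reverse.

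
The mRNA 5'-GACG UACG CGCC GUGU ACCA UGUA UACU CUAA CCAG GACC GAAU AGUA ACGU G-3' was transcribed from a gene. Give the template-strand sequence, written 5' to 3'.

Replace U with T to get the coding DNA strand: GACGTACGCGCCGTGTACCATGTATACTCTAACCAGGACCGAATAGTAACGTG. The template strand is its reverse complement (complement CTGCATGCGCGGCACATGGTACATATGAGATTGGTCCTGGCTTATCATTGCAC, then reverse).

5'-CACGTTACTATTCGGTCCTGGTTAGAGTATACATGGTACACGGCGCGTACGTC-3'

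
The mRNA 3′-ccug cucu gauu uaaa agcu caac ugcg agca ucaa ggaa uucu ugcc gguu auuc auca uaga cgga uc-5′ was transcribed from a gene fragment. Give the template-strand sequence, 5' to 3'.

5′-GGACGAGACTAAATTTTCGAGTTGACGCTCGTAGTTCCTTAAGAACGGCCAATAAGTAGTATCTGCCTAG-3′

Written 5'→3' the mRNA is CUAGGCAGAUACUACUUAUUGGCCGUUCUUAAGGAACUACGAGCGUCAACUCGAAAAUUUAGUCUCGUCC, so the coding DNA strand is CTAGGCAGATACTACTTATTGGCCGTTCTTAAGGAACTACGAGCGTCAACTCGAAAATTTAGTCTCGTCC. The template is its reverse complement.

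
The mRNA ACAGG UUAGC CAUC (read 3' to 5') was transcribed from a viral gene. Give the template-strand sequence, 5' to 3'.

Written 5'→3' the mRNA is CUACCGAUUGGACA, so the coding DNA strand is CTACCGATTGGACA. The template is its reverse complement.

5'-TGTCCAATCGGTAG-3'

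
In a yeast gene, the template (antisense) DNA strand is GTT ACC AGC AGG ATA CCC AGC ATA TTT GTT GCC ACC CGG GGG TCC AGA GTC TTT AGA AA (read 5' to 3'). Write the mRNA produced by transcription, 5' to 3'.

RNA polymerase reads the template 3'→5' and synthesizes mRNA 5'→3' by base-pairing (A→U, T→A, G↔C). The complement of the template is CAATGGTCGTCCTATGGGTCGTATAAACAACGGTGGGCCCCCAGGTCTCAGAAATCTTT; antiparallel, so 5'→3' the coding strand is TTTCTAAAGACTCTGGACCCCCGGGTGGCAACAAATATGCTGGGTATCCTGCTGGTAAC. Replace T with U for the mRNA.

5'-UUUCUAAAGACUCUGGACCCCCGGGUGGCAACAAAUAUGCUGGGUAUCCUGCUGGUAAC-3'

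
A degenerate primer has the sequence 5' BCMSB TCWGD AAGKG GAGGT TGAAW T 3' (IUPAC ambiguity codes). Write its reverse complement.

Standard pairs A↔T, G↔C; ambiguity codes pair M↔K, W↔W, S↔S, B↔V, D↔H. Complement (VGKSVAGWCHTTCMCCTCCAACTTWA), then reverse for 5'→3'.

5'-AWTTCAACCTCCMCTTHCWGAVSKGV-3'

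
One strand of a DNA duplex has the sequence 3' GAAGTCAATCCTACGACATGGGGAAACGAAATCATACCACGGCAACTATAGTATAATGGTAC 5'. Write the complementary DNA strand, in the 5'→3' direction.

The strand is given 3'→5', so its complement runs 5'→3' in the same left-to-right order: pair each base A↔T, G↔C.

5'-CTTCAGTTAGGATGCTGTACCCCTTTGCTTTAGTATGGTGCCGTTGATATCATATTACCATG-3'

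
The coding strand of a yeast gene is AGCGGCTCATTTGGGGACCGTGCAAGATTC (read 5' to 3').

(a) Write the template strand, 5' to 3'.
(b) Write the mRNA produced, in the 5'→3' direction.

(a) The template strand is the reverse complement of the coding strand: complement TCGCCGAGTAAACCCCTGGCACGTTCTAAG, then reverse.
(b) mRNA matches the coding strand with T→U.

(a) 5'-GAATCTTGCACGGTCCCCAAATGAGCCGCT-3'
(b) 5'-AGCGGCUCAUUUGGGGACCGUGCAAGAUUC-3'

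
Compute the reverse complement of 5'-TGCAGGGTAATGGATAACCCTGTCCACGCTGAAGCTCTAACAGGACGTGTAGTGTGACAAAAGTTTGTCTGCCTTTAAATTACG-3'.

Reading the sequence 3'→5' and pairing each base (A↔T, G↔C) gives the reverse complement directly.

5'-CGTAATTTAAAGGCAGACAAACTTTTGTCACACTACACGTCCTGTTAGAGCTTCAGCGTGGACAGGGTTATCCATTACCCTGCA-3'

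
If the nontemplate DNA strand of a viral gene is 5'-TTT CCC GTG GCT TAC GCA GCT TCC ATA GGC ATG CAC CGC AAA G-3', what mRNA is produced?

5'-UUUCCCGUGGCUUACGCAGCUUCCAUAGGCAUGCACCGCAAAG-3'

The mRNA is synthesized from the template strand, so it matches the coding strand with T replaced by U.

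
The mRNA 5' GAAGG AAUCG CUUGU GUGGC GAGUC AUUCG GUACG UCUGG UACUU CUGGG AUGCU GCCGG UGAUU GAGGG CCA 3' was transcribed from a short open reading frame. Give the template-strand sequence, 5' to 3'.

5'-TGGCCCTCAATCACCGGCAGCATCCCAGAAGTACCAGACGTACCGAATGACTCGCCACACAAGCGATTCCTTC-3'

Replace U with T to get the coding DNA strand: GAAGGAATCGCTTGTGTGGCGAGTCATTCGGTACGTCTGGTACTTCTGGGATGCTGCCGGTGATTGAGGGCCA. The template strand is its reverse complement (complement CTTCCTTAGCGAACACACCGCTCAGTAAGCCATGCAGACCATGAAGACCCTACGACGGCCACTAACTCCCGGT, then reverse).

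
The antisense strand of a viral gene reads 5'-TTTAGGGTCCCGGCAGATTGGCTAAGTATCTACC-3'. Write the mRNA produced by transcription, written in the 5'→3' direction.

RNA polymerase reads the template 3'→5' and synthesizes mRNA 5'→3' by base-pairing (A→U, T→A, G↔C). The complement of the template is AAATCCCAGGGCCGTCTAACCGATTCATAGATGG; antiparallel, so 5'→3' the coding strand is GGTAGATACTTAGCCAATCTGCCGGGACCCTAAA. Replace T with U for the mRNA.

5'-GGUAGAUACUUAGCCAAUCUGCCGGGACCCUAAA-3'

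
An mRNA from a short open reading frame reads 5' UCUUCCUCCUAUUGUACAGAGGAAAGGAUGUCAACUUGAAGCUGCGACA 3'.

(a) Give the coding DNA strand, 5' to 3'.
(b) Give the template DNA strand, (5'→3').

(a) 5'-TCTTCCTCCTATTGTACAGAGGAAAGGATGTCAACTTGAAGCTGCGACA-3'
(b) 5′-TGTCGCAGCTTCAAGTTGACATCCTTTCCTCTGTACAATAGGAGGAAGA-3′

(a) The coding strand matches the mRNA with U→T.
(b) The template strand is the reverse complement of the coding strand.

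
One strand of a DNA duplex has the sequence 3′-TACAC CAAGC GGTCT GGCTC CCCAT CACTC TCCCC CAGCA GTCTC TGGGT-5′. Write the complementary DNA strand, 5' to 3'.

The strand is given 3'→5', so its complement runs 5'→3' in the same left-to-right order: pair each base A↔T, G↔C.

5'-ATGTGGTTCGCCAGACCGAGGGGTAGTGAGAGGGGGTCGTCAGAGACCCA-3'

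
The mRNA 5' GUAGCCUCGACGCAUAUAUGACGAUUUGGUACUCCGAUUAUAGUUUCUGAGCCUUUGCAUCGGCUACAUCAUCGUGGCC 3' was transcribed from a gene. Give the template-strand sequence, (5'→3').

Replace U with T to get the coding DNA strand: GTAGCCTCGACGCATATATGACGATTTGGTACTCCGATTATAGTTTCTGAGCCTTTGCATCGGCTACATCATCGTGGCC. The template strand is its reverse complement (complement CATCGGAGCTGCGTATATACTGCTAAACCATGAGGCTAATATCAAAGACTCGGAAACGTAGCCGATGTAGTAGCACCGG, then reverse).

5'-GGCCACGATGATGTAGCCGATGCAAAGGCTCAGAAACTATAATCGGAGTACCAAATCGTCATATATGCGTCGAGGCTAC-3'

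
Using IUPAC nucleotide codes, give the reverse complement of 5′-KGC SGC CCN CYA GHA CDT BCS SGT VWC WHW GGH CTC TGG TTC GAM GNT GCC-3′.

Standard pairs A↔T, G↔C; ambiguity codes pair Y↔R, M↔K, W↔W, S↔S, B↔V, D↔H, N↔N. Complement (MCGSCGGGNGRTCDTGHAVGSSCABWGWDWCCDGAGACCAAGCTKCNACGG), then reverse for 5'→3'.

5'-GGCANCKTCGAACCAGAGDCCWDWGWBACSSGVAHGTDCTRGNGGGCSGCM-3'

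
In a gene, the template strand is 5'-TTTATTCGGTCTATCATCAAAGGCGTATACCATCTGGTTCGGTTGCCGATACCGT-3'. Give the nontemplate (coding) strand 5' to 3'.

The coding strand is complementary and antiparallel to the template: take the complement (A↔T, G↔C) and reverse.

5'-ACGGTATCGGCAACCGAACCAGATGGTATACGCCTTTGATGATAGACCGAATAAA-3'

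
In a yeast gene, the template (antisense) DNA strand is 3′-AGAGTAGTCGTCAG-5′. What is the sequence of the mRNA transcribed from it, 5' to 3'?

Reading the template 3'→5' as shown, RNA polymerase pairs each base (A→U, T→A, G↔C) to build mRNA 5'→3' directly.

5′-UCUCAUCAGCAGUC-3′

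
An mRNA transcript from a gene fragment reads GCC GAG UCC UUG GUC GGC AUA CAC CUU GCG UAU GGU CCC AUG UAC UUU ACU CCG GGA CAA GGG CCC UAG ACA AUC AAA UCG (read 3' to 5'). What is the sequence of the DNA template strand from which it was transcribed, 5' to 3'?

5'-CGGCTCAGGAACCAGCCGTATGTGGAACGCATACCAGGGTACATGAAATGAGGCCCTGTTCCCGGGATCTGTTAGTTTAGC-3'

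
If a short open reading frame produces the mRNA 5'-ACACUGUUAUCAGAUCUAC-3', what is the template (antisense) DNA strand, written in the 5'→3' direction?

Replace U with T to get the coding DNA strand: ACACTGTTATCAGATCTAC. The template strand is its reverse complement (complement TGTGACAATAGTCTAGATG, then reverse).

5'-GTAGATCTGATAACAGTGT-3'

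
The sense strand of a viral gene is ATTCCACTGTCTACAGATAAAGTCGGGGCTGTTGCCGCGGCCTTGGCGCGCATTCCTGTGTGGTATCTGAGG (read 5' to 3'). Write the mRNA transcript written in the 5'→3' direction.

The mRNA is synthesized from the template strand, so it matches the coding strand with T replaced by U.

5′-AUUCCACUGUCUACAGAUAAAGUCGGGGCUGUUGCCGCGGCCUUGGCGCGCAUUCCUGUGUGGUAUCUGAGG-3′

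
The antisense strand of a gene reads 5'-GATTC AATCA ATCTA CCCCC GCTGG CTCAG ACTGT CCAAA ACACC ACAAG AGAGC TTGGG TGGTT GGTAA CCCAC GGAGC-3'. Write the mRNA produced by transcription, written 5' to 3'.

5′-GCUCCGUGGGUUACCAACCACCCAAGCUCUCUUGUGGUGUUUUGGACAGUCUGAGCCAGCGGGGGUAGAUUGAUUGAAUC-3′

The mRNA has the sequence of the coding strand (reverse complement of the template) with T→U. Reverse complement of GATTCAATCAATCTACCCCCGCTGGCTCAGACTGTCCAAAACACCACAAGAGAGCTTGGGTGGTTGGTAACCCACGGAGC is GCTCCGTGGGTTACCAACCACCCAAGCTCTCTTGTGGTGTTTTGGACAGTCTGAGCCAGCGGGGGTAGATTGATTGAATC; then T→U.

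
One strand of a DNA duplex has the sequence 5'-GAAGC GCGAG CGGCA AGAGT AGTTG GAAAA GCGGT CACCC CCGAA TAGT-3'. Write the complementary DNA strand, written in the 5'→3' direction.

5'-ACTATTCGGGGGTGACCGCTTTTCCAACTACTCTTGCCGCTCGCGCTTC-3'

Pairing A↔T and G↔C gives CTTCGCGCTCGCCGTTCTCATCAACCTTTTCGCCAGTGGGGGCTTATCA, running 3'→5'. Reverse for the 5'→3' convention.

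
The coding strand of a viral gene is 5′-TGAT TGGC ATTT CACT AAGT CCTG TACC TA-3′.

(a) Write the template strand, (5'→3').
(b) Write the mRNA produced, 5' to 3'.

(a) The template strand is the reverse complement of the coding strand: complement ACTAACCGTAAAGTGATTCAGGACATGGAT, then reverse.
(b) mRNA matches the coding strand with T→U.

(a) 5'-TAGGTACAGGACTTAGTGAAATGCCAATCA-3'
(b) 5'-UGAUUGGCAUUUCACUAAGUCCUGUACCUA-3'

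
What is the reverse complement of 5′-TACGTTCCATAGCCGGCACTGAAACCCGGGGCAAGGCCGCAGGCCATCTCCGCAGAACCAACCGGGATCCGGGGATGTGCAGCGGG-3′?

5'-CCCGCTGCACATCCCCGGATCCCGGTTGGTTCTGCGGAGATGGCCTGCGGCCTTGCCCCGGGTTTCAGTGCCGGCTATGGAACGTA-3'

Complement each base (A↔T, G↔C): ATGCAAGGTATCGGCCGTGACTTTGGGCCCCGTTCCGGCGTCCGGTAGAGGCGTCTTGGTTGGCCCTAGGCCCCTACACGTCGCCC. Then reverse.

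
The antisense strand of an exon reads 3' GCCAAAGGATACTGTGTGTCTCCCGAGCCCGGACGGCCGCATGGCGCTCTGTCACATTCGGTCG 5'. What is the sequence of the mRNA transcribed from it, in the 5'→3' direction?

Reading the template 3'→5' as shown, RNA polymerase pairs each base (A→U, T→A, G↔C) to build mRNA 5'→3' directly.

5'-CGGUUUCCUAUGACACACAGAGGGCUCGGGCCUGCCGGCGUACCGCGAGACAGUGUAAGCCAGC-3'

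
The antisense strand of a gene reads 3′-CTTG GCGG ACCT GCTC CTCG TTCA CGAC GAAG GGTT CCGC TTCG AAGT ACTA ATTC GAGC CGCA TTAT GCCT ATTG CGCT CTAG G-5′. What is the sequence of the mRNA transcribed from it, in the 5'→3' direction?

5'-GAACCGCCUGGACGAGGAGCAAGUGCUGCUUCCCAAGGCGAAGCUUCAUGAUUAAGCUCGGCGUAAUACGGAUAACGCGAGAUCC-3'

Reading the template 3'→5' as shown, RNA polymerase pairs each base (A→U, T→A, G↔C) to build mRNA 5'→3' directly.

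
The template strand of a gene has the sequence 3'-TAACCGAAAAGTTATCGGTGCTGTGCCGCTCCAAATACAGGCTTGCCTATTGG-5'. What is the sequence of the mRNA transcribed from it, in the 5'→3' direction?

5'-AUUGGCUUUUCAAUAGCCACGACACGGCGAGGUUUAUGUCCGAACGGAUAACC-3'

Reading the template 3'→5' as shown, RNA polymerase pairs each base (A→U, T→A, G↔C) to build mRNA 5'→3' directly.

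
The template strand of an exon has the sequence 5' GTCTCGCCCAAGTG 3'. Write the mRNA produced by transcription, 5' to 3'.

5'-CACUUGGGCGAGAC-3'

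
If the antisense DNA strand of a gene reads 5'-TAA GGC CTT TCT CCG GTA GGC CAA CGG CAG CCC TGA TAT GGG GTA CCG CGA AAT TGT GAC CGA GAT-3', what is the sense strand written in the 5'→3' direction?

The coding strand is complementary and antiparallel to the template: take the complement (A↔T, G↔C) and reverse.

5'-ATCTCGGTCACAATTTCGCGGTACCCCATATCAGGGCTGCCGTTGGCCTACCGGAGAAAGGCCTTA-3'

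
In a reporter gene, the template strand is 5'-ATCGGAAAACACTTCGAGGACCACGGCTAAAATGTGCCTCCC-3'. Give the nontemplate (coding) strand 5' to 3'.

5'-GGGAGGCACATTTTAGCCGTGGTCCTCGAAGTGTTTTCCGAT-3'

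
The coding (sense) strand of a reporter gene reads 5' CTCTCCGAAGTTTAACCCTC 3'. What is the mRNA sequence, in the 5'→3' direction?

mRNA has the coding-strand sequence with U in place of T.

5'-CUCUCCGAAGUUUAACCCUC-3'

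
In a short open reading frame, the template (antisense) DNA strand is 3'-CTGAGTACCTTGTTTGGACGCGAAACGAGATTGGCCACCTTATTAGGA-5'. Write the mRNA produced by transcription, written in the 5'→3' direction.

5'-GACUCAUGGAACAAACCUGCGCUUUGCUCUAACCGGUGGAAUAAUCCU-3'

Reading the template 3'→5' as shown, RNA polymerase pairs each base (A→U, T→A, G↔C) to build mRNA 5'→3' directly.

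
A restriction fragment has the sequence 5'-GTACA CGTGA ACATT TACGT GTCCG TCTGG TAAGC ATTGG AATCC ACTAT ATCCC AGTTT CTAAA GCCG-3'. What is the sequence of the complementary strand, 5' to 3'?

Pairing A↔T and G↔C gives CATGTGCACTTGTAAATGCACAGGCAGACCATTCGTAACCTTAGGTGATATAGGGTCAAAGATTTCGGC, running 3'→5'. Reverse for the 5'→3' convention.

5'-CGGCTTTAGAAACTGGGATATAGTGGATTCCAATGCTTACCAGACGGACACGTAAATGTTCACGTGTAC-3'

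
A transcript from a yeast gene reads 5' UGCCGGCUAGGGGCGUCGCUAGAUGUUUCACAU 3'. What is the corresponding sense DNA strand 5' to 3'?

The coding DNA strand has the same 5'→3' sequence as the mRNA with U replaced by T.

5′-TGCCGGCTAGGGGCGTCGCTAGATGTTTCACAT-3′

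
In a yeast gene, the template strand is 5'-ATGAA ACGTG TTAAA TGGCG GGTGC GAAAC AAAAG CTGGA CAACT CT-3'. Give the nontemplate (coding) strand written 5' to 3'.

The coding strand is complementary and antiparallel to the template: take the complement (A↔T, G↔C) and reverse.

5'-AGAGTTGTCCAGCTTTTGTTTCGCACCCGCCATTTAACACGTTTCAT-3'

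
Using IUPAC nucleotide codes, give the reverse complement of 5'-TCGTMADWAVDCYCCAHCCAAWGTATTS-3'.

5'-SAATACWTTGGDTGGRGHBTWHTKACGA-3'

Standard pairs A↔T, G↔C; ambiguity codes pair Y↔R, M↔K, W↔W, S↔S, D↔H, V↔B. Complement (AGCAKTHWTBHGRGGTDGGTTWCATAAS), then reverse for 5'→3'.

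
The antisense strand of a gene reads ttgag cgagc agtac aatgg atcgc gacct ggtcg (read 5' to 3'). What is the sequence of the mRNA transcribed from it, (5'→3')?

The mRNA has the sequence of the coding strand (reverse complement of the template) with T→U. Reverse complement of TTGAGCGAGCAGTACAATGGATCGCGACCTGGTCG is CGACCAGGTCGCGATCCATTGTACTGCTCGCTCAA; then T→U.

5'-CGACCAGGUCGCGAUCCAUUGUACUGCUCGCUCAA-3'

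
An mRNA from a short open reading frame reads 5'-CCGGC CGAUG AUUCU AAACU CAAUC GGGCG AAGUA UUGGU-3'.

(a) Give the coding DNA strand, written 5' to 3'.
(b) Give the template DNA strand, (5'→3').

(a) The coding strand matches the mRNA with U→T.
(b) The template strand is the reverse complement of the coding strand.

(a) 5'-CCGGCCGATGATTCTAAACTCAATCGGGCGAAGTATTGGT-3'
(b) 5'-ACCAATACTTCGCCCGATTGAGTTTAGAATCATCGGCCGG-3'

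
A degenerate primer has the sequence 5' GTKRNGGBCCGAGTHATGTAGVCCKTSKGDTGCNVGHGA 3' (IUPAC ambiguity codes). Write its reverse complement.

Standard pairs A↔T, G↔C; ambiguity codes pair R↔Y, K↔M, S↔S, B↔V, D↔H, N↔N. Complement (CAMYNCCVGGCTCADTACATCBGGMASMCHACGNBCDCT), then reverse for 5'→3'.

5'-TCDCBNGCAHCMSAMGGBCTACATDACTCGGVCCNYMAC-3'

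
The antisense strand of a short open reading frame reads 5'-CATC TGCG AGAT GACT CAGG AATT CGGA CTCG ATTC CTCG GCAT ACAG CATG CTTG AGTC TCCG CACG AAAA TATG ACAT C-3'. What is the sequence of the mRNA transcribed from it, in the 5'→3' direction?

5′-GAUGUCAUAUUUUCGUGCGGAGACUCAAGCAUGCUGUAUGCCGAGGAAUCGAGUCCGAAUUCCUGAGUCAUCUCGCAGAUG-3′

The mRNA has the sequence of the coding strand (reverse complement of the template) with T→U. Reverse complement of CATCTGCGAGATGACTCAGGAATTCGGACTCGATTCCTCGGCATACAGCATGCTTGAGTCTCCGCACGAAAATATGACATC is GATGTCATATTTTCGTGCGGAGACTCAAGCATGCTGTATGCCGAGGAATCGAGTCCGAATTCCTGAGTCATCTCGCAGATG; then T→U.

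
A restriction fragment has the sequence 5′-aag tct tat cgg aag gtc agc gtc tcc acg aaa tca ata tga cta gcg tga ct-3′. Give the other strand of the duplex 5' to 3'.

5'-AGTCACGCTAGTCATATTGATTTCGTGGAGACGCTGACCTTCCGATAAGACTT-3'

The complement of AAGTCTTATCGGAAGGTCAGCGTCTCCACGAAATCAATATGACTAGCGTGACT is TTCAGAATAGCCTTCCAGTCGCAGAGGTGCTTTAGTTATACTGATCGCACTGA (A↔T, G↔C). DNA strands are antiparallel, so the complementary strand runs 3'→5'; reversing gives the 5'→3' form.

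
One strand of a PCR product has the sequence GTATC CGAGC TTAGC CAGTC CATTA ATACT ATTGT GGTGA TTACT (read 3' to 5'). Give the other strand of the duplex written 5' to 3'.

5'-CATAGGCTCGAATCGGTCAGGTAATTATGATAACACCACTAATGA-3'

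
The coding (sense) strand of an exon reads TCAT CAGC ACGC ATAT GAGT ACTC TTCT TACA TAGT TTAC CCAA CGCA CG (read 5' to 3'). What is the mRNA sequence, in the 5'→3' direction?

mRNA has the coding-strand sequence with U in place of T.

5'-UCAUCAGCACGCAUAUGAGUACUCUUCUUACAUAGUUUACCCAACGCACG-3'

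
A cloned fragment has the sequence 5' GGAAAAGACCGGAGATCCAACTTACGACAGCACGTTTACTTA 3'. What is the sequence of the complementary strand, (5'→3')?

5'-TAAGTAAACGTGCTGTCGTAAGTTGGATCTCCGGTCTTTTCC-3'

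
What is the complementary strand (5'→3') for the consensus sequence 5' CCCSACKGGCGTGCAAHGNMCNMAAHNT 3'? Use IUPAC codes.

Standard pairs A↔T, G↔C; ambiguity codes pair M↔K, S↔S, H↔D, N↔N. Complement (GGGSTGMCCGCACGTTDCNKGNKTTDNA), then reverse for 5'→3'.

5'-ANDTTKNGKNCDTTGCACGCCMGTSGGG-3'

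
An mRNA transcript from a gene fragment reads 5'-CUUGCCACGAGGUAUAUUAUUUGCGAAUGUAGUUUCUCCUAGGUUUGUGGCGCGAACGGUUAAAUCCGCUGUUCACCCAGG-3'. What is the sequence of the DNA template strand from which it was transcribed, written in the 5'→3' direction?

Replace U with T to get the coding DNA strand: CTTGCCACGAGGTATATTATTTGCGAATGTAGTTTCTCCTAGGTTTGTGGCGCGAACGGTTAAATCCGCTGTTCACCCAGG. The template strand is its reverse complement (complement GAACGGTGCTCCATATAATAAACGCTTACATCAAAGAGGATCCAAACACCGCGCTTGCCAATTTAGGCGACAAGTGGGTCC, then reverse).

5'-CCTGGGTGAACAGCGGATTTAACCGTTCGCGCCACAAACCTAGGAGAAACTACATTCGCAAATAATATACCTCGTGGCAAG-3'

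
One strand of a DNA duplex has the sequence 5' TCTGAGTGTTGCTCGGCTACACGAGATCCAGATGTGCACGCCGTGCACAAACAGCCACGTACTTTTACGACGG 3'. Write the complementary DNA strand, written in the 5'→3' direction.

5′-CCGTCGTAAAAGTACGTGGCTGTTTGTGCACGGCGTGCACATCTGGATCTCGTGTAGCCGAGCAACACTCAGA-3′

Pairing A↔T and G↔C gives AGACTCACAACGAGCCGATGTGCTCTAGGTCTACACGTGCGGCACGTGTTTGTCGGTGCATGAAAATGCTGCC, running 3'→5'. Reverse for the 5'→3' convention.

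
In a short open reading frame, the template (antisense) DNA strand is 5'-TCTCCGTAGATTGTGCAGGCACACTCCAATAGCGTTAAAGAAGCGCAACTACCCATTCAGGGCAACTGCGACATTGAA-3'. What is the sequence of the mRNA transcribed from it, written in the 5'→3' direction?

The mRNA has the sequence of the coding strand (reverse complement of the template) with T→U. Reverse complement of TCTCCGTAGATTGTGCAGGCACACTCCAATAGCGTTAAAGAAGCGCAACTACCCATTCAGGGCAACTGCGACATTGAA is TTCAATGTCGCAGTTGCCCTGAATGGGTAGTTGCGCTTCTTTAACGCTATTGGAGTGTGCCTGCACAATCTACGGAGA; then T→U.

5'-UUCAAUGUCGCAGUUGCCCUGAAUGGGUAGUUGCGCUUCUUUAACGCUAUUGGAGUGUGCCUGCACAAUCUACGGAGA-3'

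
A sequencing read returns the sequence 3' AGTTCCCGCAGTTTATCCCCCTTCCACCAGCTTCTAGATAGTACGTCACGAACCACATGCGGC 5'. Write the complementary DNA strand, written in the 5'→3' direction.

5'-TCAAGGGCGTCAAATAGGGGGAAGGTGGTCGAAGATCTATCATGCAGTGCTTGGTGTACGCCG-3'

The strand is given 3'→5', so its complement runs 5'→3' in the same left-to-right order: pair each base A↔T, G↔C.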